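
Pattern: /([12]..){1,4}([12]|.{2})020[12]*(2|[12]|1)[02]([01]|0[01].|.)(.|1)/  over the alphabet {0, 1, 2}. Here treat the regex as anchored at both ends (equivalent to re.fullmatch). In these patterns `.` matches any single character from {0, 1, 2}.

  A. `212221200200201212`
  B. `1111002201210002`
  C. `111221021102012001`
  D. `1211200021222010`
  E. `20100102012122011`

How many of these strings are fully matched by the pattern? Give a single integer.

A → match
B → no match
C → no match
D → no match
E → no match
Total matched: 1

1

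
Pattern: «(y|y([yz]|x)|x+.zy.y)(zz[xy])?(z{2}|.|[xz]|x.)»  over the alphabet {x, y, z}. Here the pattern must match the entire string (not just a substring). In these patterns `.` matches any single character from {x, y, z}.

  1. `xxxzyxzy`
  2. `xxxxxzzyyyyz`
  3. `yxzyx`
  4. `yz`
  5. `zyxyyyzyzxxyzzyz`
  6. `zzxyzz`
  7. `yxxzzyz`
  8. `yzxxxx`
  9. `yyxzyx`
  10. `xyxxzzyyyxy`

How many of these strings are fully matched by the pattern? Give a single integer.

1

1 → no match
2 → no match
3 → no match
4 → match
5 → no match
6 → no match
7 → no match
8 → no match
9 → no match
10 → no match
Total matched: 1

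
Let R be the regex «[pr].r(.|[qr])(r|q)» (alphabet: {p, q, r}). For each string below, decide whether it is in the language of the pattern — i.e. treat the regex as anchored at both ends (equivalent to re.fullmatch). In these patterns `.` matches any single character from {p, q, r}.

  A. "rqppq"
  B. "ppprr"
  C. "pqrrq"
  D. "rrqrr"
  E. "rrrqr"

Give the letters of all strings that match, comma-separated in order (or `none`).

C, E

A. "rqppq" → no match
B. "ppprr" → no match
C. "pqrrq" → match
D. "rrqrr" → no match
E. "rrrqr" → match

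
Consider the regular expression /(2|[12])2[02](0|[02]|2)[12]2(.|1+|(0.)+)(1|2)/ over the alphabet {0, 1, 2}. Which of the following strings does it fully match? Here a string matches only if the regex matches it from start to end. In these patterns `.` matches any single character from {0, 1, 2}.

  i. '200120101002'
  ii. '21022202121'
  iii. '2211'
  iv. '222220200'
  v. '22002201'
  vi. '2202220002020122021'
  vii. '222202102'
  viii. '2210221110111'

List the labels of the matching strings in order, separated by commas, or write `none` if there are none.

i. '200120101002' → no match
ii. '21022202121' → no match
iii. '2211' → no match
iv. '222220200' → no match
v. '22002201' → match
vi → no match
vii. '222202102' → no match
viii → no match

v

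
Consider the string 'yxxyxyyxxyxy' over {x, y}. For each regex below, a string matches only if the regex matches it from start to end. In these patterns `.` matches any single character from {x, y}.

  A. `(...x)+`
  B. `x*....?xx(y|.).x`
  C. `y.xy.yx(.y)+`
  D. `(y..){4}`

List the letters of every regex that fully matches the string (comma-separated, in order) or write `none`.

D

A → no match — must end with 'x'
B → no match — must end with 'x'
C → no match
D → match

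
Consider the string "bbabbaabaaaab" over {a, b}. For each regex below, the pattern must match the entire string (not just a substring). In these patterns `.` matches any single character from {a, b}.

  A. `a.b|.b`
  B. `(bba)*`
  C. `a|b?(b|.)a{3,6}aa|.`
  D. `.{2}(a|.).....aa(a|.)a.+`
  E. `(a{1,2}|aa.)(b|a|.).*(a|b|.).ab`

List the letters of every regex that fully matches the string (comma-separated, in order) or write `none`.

A → no match
B → no match
C → no match
D → match
E → no match

D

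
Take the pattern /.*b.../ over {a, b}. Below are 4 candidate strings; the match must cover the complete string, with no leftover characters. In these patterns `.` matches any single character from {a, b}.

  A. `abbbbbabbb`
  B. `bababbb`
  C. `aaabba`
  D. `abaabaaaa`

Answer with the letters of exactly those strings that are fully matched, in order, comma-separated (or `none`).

A → no match
B → no match
C → no match
D → no match

none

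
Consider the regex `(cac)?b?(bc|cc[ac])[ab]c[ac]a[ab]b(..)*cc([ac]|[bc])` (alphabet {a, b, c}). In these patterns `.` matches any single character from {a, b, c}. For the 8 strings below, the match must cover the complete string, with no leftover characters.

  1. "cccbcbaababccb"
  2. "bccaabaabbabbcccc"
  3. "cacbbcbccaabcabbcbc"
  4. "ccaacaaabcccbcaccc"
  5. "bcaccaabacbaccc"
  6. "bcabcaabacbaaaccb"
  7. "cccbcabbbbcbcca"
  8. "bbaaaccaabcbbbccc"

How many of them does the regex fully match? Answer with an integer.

2

1 → no match
2 → no match
3 → no match
4 → match
5 → match
6 → no match
7 → no match
8 → no match
Total matched: 2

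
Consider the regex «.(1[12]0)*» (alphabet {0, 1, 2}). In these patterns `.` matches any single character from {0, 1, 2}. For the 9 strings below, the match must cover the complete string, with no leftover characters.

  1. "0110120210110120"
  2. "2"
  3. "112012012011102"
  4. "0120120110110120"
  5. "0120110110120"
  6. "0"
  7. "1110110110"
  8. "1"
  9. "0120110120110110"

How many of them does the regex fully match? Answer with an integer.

1 → no match
2 → match
3 → no match
4 → match
5 → match
6 → match
7 → match
8 → match
9 → match
Total matched: 7

7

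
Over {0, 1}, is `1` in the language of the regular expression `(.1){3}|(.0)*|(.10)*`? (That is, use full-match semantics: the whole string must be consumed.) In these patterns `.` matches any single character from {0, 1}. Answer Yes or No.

No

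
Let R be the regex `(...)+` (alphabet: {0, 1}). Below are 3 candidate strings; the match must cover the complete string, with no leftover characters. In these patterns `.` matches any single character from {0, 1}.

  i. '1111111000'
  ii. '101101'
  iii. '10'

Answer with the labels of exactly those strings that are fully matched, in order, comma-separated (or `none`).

ii

i → no match
ii → match
iii → no match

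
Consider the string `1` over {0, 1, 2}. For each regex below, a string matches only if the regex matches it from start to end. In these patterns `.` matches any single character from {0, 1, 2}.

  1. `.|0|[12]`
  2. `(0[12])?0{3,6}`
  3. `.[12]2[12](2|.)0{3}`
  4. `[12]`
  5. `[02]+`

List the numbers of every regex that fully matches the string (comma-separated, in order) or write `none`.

1, 4

1 → match
2 → no match — must end with `0`
3 → no match — must end with `0`
4 → match
5 → no match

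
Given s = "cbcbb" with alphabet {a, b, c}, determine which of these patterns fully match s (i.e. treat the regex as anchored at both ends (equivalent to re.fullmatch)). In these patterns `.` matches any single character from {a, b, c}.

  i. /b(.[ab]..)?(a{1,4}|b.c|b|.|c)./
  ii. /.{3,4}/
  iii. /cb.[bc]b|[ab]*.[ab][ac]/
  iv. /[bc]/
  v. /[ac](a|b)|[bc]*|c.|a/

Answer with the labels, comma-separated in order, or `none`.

i → no match — must start with "b"
ii → no match
iii → match
iv → no match
v → match

iii, v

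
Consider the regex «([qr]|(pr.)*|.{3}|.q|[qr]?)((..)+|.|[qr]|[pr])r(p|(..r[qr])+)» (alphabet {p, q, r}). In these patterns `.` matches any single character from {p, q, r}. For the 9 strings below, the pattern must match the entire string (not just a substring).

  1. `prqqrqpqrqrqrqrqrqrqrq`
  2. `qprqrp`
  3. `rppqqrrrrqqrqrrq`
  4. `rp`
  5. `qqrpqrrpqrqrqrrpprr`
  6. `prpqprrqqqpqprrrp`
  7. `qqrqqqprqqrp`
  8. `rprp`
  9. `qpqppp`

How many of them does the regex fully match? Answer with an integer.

1 → match
2 → match
3 → match
4 → no match
5 → match
6 → match
7 → match
8 → match
9 → no match
Total matched: 7

7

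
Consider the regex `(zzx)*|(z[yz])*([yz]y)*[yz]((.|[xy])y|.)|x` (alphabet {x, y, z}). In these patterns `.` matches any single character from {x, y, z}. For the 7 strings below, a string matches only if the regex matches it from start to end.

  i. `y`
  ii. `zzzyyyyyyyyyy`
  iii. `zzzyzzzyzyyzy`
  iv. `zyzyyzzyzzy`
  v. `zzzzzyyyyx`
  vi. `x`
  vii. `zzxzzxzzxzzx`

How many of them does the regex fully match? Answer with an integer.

i. `y` → no match
ii → match
iii → match
iv. `zyzyyzzyzzy` → no match
v. `zzzzzyyyyx` → match
vi. `x` → match
vii. `zzxzzxzzxzzx` → match
Total matched: 5

5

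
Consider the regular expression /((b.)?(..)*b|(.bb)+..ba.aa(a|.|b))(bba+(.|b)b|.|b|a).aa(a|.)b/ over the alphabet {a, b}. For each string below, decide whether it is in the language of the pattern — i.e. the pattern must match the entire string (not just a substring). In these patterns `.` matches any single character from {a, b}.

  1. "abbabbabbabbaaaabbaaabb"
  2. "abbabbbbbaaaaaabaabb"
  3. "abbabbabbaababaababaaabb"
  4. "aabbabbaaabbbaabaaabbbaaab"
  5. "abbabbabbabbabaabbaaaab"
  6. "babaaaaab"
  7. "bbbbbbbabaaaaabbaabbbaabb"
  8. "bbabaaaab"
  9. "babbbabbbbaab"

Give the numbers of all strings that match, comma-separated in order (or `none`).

1, 2, 5, 6, 7

1 → match
2 → match
3 → no match
4 → no match
5 → match
6. "babaaaaab" → match
7 → match
8. "bbabaaaab" → no match
9 → no match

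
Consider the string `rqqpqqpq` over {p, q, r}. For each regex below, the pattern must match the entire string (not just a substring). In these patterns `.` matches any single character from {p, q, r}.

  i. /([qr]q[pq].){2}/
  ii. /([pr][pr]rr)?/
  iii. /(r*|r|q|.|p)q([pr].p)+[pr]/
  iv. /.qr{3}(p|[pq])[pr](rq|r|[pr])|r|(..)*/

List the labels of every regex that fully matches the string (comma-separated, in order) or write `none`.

i → match
ii → no match
iii → no match
iv → match

i, iv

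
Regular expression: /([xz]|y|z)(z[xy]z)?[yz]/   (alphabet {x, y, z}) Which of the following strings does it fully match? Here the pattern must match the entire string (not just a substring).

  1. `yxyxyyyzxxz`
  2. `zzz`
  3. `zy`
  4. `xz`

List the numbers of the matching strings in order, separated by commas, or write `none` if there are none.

1 → no match
2 → no match
3 → match
4 → match

3, 4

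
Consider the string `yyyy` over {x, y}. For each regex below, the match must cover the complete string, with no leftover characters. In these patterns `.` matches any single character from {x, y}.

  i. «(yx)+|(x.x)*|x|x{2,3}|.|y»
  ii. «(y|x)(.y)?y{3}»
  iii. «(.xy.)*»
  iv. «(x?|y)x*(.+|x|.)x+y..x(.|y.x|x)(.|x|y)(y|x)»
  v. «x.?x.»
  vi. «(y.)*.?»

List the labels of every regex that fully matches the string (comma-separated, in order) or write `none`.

i → no match
ii → match
iii → no match
iv → no match
v → no match — must start with `x`
vi → match

ii, vi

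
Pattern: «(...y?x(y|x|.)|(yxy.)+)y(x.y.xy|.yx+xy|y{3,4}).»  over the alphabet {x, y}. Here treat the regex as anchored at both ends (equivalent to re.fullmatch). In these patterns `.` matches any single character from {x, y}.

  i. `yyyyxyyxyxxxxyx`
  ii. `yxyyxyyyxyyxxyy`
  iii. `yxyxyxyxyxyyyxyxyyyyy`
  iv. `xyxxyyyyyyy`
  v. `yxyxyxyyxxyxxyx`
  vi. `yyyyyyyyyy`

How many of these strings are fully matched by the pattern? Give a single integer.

3

i → match
ii → no match
iii → match
iv → match
v → no match
vi → no match
Total matched: 3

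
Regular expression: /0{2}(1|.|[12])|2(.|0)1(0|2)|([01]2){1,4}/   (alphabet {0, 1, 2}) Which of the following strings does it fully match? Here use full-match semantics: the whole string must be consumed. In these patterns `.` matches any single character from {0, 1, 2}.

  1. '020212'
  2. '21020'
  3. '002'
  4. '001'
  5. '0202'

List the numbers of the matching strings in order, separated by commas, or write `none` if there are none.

1, 3, 4, 5

1 → match
2 → no match
3 → match
4 → match
5 → match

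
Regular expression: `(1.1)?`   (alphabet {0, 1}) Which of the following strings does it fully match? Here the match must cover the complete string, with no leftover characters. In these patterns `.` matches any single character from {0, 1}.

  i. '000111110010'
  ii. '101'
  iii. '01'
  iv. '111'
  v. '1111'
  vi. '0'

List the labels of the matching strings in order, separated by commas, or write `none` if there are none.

i → no match
ii → match
iii → no match
iv → match
v → no match
vi → no match

ii, iv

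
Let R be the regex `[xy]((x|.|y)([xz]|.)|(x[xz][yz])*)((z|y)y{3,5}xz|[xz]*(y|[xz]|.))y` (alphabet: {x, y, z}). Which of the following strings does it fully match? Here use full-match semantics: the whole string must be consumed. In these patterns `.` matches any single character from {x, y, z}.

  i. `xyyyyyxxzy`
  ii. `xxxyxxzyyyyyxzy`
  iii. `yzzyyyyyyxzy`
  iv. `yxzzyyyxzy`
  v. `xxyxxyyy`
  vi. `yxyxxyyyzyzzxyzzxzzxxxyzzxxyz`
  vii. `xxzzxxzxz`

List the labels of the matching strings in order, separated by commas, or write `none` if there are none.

ii, iii, iv

i → no match
ii → match
iii → match
iv → match
v → no match
vi → no match — must end with `y`
vii → no match — must end with `y`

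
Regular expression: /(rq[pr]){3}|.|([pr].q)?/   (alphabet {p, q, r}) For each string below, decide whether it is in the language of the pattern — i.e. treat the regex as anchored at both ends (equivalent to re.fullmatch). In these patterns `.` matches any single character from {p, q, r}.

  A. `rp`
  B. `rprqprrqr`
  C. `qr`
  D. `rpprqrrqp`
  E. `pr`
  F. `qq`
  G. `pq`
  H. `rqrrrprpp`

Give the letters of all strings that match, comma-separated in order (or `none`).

none

A. `rp` → no match
B. `rprqprrqr` → no match
C. `qr` → no match
D. `rpprqrrqp` → no match
E. `pr` → no match
F. `qq` → no match
G. `pq` → no match
H. `rqrrrprpp` → no match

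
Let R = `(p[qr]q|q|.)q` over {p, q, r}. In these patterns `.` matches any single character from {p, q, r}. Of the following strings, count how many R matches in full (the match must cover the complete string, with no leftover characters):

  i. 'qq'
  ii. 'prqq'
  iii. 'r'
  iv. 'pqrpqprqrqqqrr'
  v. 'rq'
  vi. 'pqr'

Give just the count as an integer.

i → match
ii → match
iii → no match — must end with 'q'
iv → no match — must end with 'q'
v → match
vi → no match — must end with 'q'
Total matched: 3

3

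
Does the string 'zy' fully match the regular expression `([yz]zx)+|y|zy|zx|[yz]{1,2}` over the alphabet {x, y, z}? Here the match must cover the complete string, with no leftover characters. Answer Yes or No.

Yes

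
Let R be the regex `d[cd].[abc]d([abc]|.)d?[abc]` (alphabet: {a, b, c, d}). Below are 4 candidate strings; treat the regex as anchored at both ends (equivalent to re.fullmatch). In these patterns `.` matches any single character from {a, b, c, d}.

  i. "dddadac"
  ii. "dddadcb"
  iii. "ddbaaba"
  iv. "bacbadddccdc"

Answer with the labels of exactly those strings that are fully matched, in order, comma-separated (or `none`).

i → match
ii → match
iii → no match
iv → no match — must start with "d"

i, ii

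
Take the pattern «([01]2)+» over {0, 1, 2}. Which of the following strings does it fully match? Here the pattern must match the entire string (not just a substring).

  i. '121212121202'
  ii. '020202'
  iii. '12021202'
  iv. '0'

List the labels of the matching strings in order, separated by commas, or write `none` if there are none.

i → match
ii → match
iii → match
iv → no match — must end with '2'

i, ii, iii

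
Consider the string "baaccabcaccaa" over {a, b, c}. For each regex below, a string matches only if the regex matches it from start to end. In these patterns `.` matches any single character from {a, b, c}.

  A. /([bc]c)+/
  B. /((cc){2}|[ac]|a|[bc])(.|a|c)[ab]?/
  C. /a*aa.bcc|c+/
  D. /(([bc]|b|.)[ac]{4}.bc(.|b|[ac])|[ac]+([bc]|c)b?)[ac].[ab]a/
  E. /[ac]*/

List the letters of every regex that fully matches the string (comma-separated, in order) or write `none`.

D

A → no match — must end with "c"
B → no match
C → no match
D → match
E → no match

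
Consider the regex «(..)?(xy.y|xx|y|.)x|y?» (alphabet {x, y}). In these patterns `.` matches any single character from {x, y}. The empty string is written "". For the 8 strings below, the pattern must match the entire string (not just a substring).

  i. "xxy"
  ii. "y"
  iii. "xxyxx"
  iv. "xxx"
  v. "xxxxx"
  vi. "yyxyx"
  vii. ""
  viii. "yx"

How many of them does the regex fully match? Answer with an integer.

i. "xxy" → no match
ii. "y" → match
iii. "xxyxx" → no match
iv. "xxx" → match
v. "xxxxx" → match
vi. "yyxyx" → no match
vii. "" → match
viii. "yx" → match
Total matched: 5

5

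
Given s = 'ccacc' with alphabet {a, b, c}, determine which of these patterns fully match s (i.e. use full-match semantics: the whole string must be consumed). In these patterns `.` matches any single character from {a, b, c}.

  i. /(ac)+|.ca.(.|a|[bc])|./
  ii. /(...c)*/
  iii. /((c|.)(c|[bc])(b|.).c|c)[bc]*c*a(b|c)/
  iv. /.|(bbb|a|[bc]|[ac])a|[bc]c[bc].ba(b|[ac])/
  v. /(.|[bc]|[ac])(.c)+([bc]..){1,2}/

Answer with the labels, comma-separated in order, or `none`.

i → match
ii → no match
iii → no match
iv → no match
v → no match

i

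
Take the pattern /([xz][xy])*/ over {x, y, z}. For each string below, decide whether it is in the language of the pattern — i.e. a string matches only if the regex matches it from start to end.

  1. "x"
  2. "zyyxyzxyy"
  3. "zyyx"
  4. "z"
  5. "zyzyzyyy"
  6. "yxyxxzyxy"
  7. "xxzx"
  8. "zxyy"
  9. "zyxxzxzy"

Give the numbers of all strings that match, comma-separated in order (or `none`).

7, 9

1 → no match
2 → no match
3 → no match
4 → no match
5 → no match
6 → no match
7 → match
8 → no match
9 → match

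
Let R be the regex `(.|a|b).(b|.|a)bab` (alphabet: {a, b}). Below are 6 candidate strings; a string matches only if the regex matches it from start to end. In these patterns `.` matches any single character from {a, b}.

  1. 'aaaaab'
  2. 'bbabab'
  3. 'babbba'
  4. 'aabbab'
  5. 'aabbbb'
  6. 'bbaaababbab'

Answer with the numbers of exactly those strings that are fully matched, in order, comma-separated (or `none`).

1 → no match — must end with 'bab'
2 → match
3 → no match — must end with 'bab'
4 → match
5 → no match — must end with 'bab'
6 → no match

2, 4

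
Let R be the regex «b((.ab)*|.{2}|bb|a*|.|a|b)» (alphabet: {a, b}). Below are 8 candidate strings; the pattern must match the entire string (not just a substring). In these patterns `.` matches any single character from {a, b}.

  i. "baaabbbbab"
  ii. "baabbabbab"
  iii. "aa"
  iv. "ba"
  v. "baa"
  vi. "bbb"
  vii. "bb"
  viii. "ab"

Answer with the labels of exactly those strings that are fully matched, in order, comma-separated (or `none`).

ii, iv, v, vi, vii

i. "baaabbbbab" → no match
ii. "baabbabbab" → match
iii. "aa" → no match — must start with "b"
iv. "ba" → match
v. "baa" → match
vi. "bbb" → match
vii. "bb" → match
viii. "ab" → no match — must start with "b"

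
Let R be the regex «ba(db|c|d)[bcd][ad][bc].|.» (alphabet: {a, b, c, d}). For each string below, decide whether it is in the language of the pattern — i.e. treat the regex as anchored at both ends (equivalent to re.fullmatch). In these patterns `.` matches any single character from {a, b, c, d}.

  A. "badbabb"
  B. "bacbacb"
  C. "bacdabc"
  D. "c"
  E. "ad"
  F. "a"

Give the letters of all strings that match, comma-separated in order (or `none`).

A → match
B → match
C → match
D → match
E → no match
F → match

A, B, C, D, F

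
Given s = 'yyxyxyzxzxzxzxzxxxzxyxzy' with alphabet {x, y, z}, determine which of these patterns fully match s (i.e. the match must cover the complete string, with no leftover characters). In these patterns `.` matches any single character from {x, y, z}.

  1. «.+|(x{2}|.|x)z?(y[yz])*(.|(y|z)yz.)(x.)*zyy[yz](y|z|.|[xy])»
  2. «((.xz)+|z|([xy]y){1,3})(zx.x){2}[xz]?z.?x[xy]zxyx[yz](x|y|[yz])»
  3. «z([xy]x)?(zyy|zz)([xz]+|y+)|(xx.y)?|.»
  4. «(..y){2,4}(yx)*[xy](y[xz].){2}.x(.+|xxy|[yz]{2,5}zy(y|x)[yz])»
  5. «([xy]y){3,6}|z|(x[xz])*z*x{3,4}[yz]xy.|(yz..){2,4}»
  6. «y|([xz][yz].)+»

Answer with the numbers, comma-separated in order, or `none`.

1, 2

1 → match
2 → match
3 → no match
4 → no match
5 → no match
6 → no match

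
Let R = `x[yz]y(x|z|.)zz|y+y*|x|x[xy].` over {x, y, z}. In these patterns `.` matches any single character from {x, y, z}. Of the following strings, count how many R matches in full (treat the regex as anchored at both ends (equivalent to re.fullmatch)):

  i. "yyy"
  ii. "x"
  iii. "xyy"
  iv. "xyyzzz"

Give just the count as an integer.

4

i → match
ii → match
iii → match
iv → match
Total matched: 4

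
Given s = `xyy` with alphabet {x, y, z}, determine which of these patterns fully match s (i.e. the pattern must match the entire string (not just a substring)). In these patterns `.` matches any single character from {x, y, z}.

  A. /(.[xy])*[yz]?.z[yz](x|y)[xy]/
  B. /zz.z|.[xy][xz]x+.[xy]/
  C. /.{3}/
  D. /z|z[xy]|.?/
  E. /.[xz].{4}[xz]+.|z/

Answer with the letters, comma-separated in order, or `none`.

C

A → no match
B → no match
C → match
D → no match
E → no match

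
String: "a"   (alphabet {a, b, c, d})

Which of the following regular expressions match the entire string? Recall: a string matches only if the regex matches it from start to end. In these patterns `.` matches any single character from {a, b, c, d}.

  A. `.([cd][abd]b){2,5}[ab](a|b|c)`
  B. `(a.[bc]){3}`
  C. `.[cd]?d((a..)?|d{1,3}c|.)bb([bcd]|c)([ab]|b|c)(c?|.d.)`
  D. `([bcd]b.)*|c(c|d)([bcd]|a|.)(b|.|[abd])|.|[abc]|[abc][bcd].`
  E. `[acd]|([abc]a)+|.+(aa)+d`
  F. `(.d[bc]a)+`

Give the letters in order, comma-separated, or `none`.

D, E

A → no match
B → no match
C → no match
D → match
E → match
F → no match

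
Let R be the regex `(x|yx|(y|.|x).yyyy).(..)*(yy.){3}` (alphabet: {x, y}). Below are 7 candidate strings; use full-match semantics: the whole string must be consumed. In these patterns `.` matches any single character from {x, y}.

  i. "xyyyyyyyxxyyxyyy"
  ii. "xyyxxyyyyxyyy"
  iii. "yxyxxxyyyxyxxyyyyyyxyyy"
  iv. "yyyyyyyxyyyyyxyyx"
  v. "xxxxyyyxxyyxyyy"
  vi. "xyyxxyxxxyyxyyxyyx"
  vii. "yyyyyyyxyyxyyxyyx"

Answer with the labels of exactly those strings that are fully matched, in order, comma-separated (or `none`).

i → no match
ii → no match
iii → no match
iv → no match
v → no match
vi → no match
vii → no match

none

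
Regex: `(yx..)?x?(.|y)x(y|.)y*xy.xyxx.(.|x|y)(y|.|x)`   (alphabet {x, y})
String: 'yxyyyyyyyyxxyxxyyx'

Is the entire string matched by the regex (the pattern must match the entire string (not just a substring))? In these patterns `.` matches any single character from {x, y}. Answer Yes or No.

No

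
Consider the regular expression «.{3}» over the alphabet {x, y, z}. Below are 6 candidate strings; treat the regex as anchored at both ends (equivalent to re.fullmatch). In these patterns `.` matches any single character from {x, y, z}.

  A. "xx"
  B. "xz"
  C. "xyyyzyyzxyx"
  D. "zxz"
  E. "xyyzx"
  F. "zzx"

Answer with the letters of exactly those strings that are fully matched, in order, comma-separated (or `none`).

D, F

A → no match
B → no match
C → no match
D → match
E → no match
F → match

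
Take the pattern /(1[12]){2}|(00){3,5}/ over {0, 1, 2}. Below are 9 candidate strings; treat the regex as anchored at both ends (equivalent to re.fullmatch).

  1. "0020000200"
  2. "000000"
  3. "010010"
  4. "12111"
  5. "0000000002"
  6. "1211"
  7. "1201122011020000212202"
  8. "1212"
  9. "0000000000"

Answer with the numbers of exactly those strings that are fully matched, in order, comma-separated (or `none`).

2, 6, 8, 9

1 → no match
2 → match
3 → no match
4 → no match
5 → no match
6 → match
7 → no match
8 → match
9 → match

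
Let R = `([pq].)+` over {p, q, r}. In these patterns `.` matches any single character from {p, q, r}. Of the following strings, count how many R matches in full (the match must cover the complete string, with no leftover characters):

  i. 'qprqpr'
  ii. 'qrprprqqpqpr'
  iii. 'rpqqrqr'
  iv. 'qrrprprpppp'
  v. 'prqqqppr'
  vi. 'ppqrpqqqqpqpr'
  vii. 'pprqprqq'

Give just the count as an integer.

i. 'qprqpr' → no match
ii. 'qrprprqqpqpr' → match
iii. 'rpqqrqr' → no match
iv. 'qrrprprpppp' → no match
v. 'prqqqppr' → match
vi → no match
vii. 'pprqprqq' → no match
Total matched: 2

2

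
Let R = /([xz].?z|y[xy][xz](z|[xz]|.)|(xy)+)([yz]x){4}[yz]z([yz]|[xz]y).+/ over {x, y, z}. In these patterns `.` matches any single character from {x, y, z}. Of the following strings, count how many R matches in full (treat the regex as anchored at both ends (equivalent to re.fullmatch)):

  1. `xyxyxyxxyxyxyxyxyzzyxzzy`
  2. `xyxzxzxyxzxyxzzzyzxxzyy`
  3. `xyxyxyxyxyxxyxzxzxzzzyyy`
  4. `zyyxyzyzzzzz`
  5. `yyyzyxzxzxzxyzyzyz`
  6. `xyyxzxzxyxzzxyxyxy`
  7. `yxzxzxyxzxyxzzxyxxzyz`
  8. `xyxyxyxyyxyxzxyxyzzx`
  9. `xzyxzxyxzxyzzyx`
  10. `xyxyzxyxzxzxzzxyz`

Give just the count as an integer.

1 → no match
2 → no match
3 → no match
4. `zyyxyzyzzzzz` → no match
5 → no match
6 → match
7 → match
8 → match
9 → match
10 → match
Total matched: 5

5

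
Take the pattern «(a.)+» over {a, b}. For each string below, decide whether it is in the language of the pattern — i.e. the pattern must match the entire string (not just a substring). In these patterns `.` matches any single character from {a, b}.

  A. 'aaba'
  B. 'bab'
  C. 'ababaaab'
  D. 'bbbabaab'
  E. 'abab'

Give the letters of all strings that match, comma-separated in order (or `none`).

C, E

A → no match
B → no match — must start with 'a'
C → match
D → no match — must start with 'a'
E → match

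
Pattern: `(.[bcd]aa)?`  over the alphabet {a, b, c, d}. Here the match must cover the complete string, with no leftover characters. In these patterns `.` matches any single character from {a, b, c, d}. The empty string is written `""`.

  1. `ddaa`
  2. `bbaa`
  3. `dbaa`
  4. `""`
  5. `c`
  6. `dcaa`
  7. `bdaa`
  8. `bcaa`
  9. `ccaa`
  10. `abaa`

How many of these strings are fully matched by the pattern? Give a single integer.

1. `ddaa` → match
2. `bbaa` → match
3. `dbaa` → match
4. `""` → match
5. `c` → no match
6. `dcaa` → match
7. `bdaa` → match
8. `bcaa` → match
9. `ccaa` → match
10. `abaa` → match
Total matched: 9

9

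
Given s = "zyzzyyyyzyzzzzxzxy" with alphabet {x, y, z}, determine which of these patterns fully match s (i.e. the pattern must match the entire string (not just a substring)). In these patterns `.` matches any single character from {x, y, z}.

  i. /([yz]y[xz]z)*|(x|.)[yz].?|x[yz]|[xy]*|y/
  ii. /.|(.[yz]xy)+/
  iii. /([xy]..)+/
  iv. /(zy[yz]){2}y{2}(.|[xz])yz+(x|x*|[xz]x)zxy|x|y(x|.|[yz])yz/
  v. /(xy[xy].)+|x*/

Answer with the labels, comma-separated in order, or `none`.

i → no match
ii → no match
iii → no match
iv → match
v → no match

iv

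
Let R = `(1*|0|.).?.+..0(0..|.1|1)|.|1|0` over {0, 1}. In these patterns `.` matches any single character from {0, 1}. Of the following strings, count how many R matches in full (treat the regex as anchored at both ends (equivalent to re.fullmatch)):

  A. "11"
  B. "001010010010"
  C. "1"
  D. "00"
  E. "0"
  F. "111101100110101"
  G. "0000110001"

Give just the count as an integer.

5

A. "11" → no match
B. "001010010010" → match
C. "1" → match
D. "00" → no match
E. "0" → match
F → match
G. "0000110001" → match
Total matched: 5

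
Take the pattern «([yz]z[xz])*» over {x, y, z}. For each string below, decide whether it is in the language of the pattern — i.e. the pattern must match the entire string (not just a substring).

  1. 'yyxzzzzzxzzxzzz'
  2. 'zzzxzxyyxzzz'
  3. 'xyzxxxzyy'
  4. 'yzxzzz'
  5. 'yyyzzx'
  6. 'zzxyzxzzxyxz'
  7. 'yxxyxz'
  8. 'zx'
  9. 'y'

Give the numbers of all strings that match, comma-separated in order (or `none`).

1 → no match
2 → no match
3 → no match
4 → match
5 → no match
6 → no match
7 → no match
8 → no match
9 → no match

4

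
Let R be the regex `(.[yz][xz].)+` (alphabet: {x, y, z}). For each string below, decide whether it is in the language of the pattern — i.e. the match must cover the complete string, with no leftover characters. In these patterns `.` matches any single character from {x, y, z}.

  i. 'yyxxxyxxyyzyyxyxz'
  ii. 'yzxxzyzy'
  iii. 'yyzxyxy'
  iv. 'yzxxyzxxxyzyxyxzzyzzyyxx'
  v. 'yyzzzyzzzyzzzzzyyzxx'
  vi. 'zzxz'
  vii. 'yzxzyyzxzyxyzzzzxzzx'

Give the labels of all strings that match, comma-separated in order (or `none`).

ii, iv, v, vi, vii

i → no match
ii. 'yzxxzyzy' → match
iii. 'yyzxyxy' → no match
iv → match
v → match
vi. 'zzxz' → match
vii → match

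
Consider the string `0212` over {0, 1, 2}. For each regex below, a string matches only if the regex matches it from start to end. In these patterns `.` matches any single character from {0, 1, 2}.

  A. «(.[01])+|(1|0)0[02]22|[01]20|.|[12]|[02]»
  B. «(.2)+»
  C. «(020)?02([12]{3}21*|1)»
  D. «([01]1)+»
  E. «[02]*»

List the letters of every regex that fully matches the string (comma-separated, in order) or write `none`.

A → no match
B → match
C → no match
D → no match — must end with `1`
E → no match

B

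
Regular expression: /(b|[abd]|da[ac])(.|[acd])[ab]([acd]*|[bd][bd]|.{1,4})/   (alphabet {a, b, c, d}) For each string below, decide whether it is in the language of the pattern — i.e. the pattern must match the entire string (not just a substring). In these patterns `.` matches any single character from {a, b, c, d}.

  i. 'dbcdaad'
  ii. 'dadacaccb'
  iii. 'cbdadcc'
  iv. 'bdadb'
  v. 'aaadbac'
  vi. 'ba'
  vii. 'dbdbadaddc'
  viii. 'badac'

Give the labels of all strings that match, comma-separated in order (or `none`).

iv, v

i → no match
ii → no match
iii → no match
iv → match
v → match
vi → no match
vii → no match
viii → no match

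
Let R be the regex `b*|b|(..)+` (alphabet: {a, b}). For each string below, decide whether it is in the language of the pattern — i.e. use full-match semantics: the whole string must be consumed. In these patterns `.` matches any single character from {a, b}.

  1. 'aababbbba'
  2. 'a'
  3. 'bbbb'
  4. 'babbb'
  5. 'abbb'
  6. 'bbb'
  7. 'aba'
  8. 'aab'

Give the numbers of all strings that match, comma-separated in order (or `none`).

3, 5, 6

1 → no match
2 → no match
3 → match
4 → no match
5 → match
6 → match
7 → no match
8 → no match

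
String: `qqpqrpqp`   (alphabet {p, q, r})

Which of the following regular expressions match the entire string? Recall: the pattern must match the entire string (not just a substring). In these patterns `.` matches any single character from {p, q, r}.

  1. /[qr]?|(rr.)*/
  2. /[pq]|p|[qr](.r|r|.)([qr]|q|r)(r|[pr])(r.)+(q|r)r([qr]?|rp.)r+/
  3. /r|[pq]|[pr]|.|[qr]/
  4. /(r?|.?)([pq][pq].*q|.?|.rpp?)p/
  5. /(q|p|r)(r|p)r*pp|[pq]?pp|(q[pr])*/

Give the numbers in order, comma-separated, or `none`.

4

1 → no match
2 → no match
3 → no match
4 → match
5 → no match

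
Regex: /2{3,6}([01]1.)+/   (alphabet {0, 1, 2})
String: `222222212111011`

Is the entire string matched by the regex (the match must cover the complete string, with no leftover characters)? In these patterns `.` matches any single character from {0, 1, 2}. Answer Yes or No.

No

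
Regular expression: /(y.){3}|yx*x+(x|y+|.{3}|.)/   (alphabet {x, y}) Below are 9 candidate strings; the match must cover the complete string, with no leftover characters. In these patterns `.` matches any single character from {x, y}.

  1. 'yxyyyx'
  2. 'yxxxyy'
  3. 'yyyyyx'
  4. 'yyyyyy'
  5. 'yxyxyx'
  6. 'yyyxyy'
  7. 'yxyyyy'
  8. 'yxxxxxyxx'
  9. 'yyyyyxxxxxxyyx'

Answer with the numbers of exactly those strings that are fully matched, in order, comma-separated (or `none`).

1 → match
2 → match
3 → match
4 → match
5 → match
6 → match
7 → match
8 → match
9 → no match

1, 2, 3, 4, 5, 6, 7, 8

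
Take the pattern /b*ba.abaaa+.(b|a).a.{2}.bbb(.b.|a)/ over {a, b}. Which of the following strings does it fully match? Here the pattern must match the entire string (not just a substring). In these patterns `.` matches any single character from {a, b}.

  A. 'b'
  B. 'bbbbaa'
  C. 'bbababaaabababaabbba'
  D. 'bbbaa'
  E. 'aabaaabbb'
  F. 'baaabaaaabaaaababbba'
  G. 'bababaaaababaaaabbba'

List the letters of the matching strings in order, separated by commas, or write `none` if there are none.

A → no match
B → no match
C → match
D → no match
E → no match
F → match
G → match

C, F, G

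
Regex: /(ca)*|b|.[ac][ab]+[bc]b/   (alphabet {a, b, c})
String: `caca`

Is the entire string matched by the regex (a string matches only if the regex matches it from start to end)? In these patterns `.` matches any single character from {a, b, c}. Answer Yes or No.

Yes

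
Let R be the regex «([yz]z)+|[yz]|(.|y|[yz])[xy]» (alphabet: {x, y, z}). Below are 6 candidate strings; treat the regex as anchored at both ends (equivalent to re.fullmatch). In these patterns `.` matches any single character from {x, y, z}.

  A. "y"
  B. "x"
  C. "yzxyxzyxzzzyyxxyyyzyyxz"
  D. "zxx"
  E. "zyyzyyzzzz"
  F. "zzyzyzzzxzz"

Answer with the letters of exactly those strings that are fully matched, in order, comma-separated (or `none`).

A

A → match
B → no match
C → no match
D → no match
E → no match
F → no match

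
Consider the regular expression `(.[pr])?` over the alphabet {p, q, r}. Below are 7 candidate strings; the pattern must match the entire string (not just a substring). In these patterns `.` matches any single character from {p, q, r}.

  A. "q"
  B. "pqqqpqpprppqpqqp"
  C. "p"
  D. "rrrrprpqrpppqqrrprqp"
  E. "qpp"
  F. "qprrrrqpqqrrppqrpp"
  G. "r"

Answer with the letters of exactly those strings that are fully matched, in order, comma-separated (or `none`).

A → no match
B → no match
C → no match
D → no match
E → no match
F → no match
G → no match

none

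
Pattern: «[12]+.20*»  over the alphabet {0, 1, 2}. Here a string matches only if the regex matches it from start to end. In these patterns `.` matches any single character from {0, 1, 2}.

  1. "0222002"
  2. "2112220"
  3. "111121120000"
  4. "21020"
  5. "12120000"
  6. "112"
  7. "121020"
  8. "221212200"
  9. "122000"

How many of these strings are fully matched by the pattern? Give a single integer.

8

1. "0222002" → no match
2. "2112220" → match
3. "111121120000" → match
4. "21020" → match
5. "12120000" → match
6. "112" → match
7. "121020" → match
8. "221212200" → match
9. "122000" → match
Total matched: 8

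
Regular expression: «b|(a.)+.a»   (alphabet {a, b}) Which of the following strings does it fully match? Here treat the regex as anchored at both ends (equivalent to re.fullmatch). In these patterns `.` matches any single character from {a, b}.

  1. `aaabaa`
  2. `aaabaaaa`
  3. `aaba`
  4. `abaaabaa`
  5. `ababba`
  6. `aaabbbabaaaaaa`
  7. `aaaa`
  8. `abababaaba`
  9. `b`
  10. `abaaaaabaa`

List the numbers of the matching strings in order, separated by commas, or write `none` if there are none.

1 → match
2 → match
3 → match
4 → match
5 → match
6 → no match
7 → match
8 → match
9 → match
10 → match

1, 2, 3, 4, 5, 7, 8, 9, 10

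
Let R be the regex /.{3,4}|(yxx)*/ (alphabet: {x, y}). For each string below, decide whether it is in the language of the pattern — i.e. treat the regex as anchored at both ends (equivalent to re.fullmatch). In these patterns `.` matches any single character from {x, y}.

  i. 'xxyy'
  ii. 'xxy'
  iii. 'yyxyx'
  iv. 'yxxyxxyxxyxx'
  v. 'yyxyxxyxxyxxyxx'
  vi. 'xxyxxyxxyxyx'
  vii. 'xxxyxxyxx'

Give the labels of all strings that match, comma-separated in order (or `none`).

i, ii, iv

i → match
ii → match
iii → no match
iv → match
v → no match
vi → no match
vii → no match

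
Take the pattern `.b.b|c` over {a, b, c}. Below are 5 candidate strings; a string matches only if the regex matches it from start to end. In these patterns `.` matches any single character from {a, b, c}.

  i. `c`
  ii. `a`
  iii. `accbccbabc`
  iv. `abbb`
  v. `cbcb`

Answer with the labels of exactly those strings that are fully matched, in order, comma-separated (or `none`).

i, iv, v

i → match
ii → no match
iii → no match
iv → match
v → match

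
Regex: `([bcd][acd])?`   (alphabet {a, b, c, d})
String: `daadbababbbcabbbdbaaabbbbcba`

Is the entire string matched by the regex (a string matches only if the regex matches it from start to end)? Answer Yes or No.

No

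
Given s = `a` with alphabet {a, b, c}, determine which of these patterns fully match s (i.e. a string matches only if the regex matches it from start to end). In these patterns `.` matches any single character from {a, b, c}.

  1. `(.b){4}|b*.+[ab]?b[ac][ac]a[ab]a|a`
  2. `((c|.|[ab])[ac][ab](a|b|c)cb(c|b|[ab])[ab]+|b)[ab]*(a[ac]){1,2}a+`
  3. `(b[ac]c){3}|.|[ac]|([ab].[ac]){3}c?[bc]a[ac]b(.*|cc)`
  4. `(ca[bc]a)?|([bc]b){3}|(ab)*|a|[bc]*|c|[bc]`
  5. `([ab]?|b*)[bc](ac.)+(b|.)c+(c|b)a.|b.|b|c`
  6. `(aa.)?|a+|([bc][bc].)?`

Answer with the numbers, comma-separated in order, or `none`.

1, 3, 4, 6

1 → match
2 → no match
3 → match
4 → match
5 → no match
6 → match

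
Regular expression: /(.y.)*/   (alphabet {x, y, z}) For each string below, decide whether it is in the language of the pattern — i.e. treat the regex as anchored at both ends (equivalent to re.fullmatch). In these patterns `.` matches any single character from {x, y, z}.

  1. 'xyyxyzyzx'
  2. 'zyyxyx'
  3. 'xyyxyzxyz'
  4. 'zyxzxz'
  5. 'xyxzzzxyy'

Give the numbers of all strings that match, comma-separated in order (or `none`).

1 → no match
2 → match
3 → match
4 → no match
5 → no match

2, 3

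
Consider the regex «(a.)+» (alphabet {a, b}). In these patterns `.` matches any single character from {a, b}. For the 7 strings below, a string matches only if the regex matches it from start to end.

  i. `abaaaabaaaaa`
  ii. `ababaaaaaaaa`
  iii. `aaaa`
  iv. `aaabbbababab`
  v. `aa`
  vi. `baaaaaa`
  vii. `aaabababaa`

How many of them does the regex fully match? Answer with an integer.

i → no match
ii → match
iii → match
iv → no match
v → match
vi → no match — must start with `a`
vii → match
Total matched: 4

4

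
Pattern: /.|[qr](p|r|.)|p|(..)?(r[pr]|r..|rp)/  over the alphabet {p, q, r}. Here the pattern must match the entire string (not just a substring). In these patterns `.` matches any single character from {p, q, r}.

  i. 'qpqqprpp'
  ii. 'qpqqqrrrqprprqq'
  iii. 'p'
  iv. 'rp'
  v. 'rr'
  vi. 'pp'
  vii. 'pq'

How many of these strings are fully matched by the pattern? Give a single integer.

i → no match
ii → no match
iii → match
iv → match
v → match
vi → no match
vii → no match
Total matched: 3

3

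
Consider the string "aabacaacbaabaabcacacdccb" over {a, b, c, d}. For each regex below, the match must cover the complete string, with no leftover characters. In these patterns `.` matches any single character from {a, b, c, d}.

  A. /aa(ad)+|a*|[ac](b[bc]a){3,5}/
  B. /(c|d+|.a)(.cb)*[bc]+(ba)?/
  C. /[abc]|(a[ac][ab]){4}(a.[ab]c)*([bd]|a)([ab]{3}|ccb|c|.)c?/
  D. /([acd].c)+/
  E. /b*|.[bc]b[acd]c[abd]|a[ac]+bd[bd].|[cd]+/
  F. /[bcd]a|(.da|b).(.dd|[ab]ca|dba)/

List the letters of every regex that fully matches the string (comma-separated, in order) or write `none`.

A → no match
B → no match
C → match
D → no match — must end with "c"
E → no match
F → no match

C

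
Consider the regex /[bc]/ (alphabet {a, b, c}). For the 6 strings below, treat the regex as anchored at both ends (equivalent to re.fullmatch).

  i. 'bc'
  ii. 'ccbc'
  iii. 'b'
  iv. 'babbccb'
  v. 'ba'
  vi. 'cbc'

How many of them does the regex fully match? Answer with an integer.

i. 'bc' → no match
ii. 'ccbc' → no match
iii. 'b' → match
iv. 'babbccb' → no match
v. 'ba' → no match
vi. 'cbc' → no match
Total matched: 1

1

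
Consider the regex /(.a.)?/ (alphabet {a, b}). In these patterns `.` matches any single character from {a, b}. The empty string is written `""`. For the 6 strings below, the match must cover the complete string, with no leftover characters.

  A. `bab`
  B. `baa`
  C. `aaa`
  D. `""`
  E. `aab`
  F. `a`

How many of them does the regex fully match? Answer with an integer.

A → match
B → match
C → match
D → match
E → match
F → no match
Total matched: 5

5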